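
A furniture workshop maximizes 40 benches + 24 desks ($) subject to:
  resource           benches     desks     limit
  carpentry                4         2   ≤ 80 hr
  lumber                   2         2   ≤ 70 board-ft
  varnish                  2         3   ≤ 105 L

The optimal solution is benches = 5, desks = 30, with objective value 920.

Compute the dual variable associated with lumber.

At the optimum: carpentry uses 80 of 80 (binding); lumber uses 70 of 70 (binding); varnish uses 100 of 105 (slack = 5).
Slack constraints have shadow price 0 (complementary slackness).
Dual feasibility on the basic columns requires 4·y_carpentry + 2·y_lumber = 40, 2·y_carpentry + 2·y_lumber = 24.
→ y_carpentry = 8 and y_lumber = 4.
Shadow price of lumber = 4.

4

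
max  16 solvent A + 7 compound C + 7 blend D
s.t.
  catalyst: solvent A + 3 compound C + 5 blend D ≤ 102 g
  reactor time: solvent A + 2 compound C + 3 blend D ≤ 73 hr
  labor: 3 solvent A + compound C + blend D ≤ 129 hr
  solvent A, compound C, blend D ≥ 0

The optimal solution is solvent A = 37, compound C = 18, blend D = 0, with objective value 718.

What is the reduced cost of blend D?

Check each constraint at x*: catalyst 91/102 (slack 11); reactor time 73/73 (tight); labor 129/129 (tight).
Since catalyst is not tight, its dual is 0.
The binding rows give the dual system: 1·y_reactor time + 3·y_labor = 16 and 2·y_reactor time + 1·y_labor = 7.
→ y_reactor time = 1 and y_labor = 5.
Reduced cost of blend D: c₃ − yᵀa₃ = 7 − (1·3 + 5·1) = 7 − 8 = -1.

-1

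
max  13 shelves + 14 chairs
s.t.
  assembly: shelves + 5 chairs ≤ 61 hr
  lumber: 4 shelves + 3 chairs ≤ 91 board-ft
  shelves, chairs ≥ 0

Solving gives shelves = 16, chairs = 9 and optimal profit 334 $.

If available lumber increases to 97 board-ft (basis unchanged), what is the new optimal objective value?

352

Both assembly and lumber are binding at x*.
The binding rows give the dual system: 1·y_assembly + 4·y_lumber = 13 and 5·y_assembly + 3·y_lumber = 14.
Solving: y_assembly = 1, y_lumber = 3.
Δz = y_lumber·Δb = 3 × (6) = 18, so new z* = 334 + 18 = 352.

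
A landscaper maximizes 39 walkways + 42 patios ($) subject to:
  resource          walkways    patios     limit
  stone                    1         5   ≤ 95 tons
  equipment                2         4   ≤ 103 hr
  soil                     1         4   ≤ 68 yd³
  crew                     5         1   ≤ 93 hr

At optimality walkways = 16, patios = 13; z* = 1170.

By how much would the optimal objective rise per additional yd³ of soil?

Binding: soil and crew. Non-binding: stone (14 unused), equipment (19 unused).
Since stone, equipment are not tight, their duals are 0.
The binding rows give the dual system: 1·y_soil + 5·y_crew = 39 and 4·y_soil + 1·y_crew = 42.
Solving: y_soil = 9, y_crew = 6.
Shadow price of soil = 9.

9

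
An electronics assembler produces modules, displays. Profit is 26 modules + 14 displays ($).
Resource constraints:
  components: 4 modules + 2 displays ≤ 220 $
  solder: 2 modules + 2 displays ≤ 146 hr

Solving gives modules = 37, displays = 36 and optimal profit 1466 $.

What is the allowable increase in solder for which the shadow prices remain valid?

74

Binding constraints: components, solder. The basis is B = [[4,2],[2,2]] with det 4.
Per unit increase in solder, x* moves by d = (-0.5, 1).
The basis stays optimal until modules reaches 0; allowable increase = 74 hr.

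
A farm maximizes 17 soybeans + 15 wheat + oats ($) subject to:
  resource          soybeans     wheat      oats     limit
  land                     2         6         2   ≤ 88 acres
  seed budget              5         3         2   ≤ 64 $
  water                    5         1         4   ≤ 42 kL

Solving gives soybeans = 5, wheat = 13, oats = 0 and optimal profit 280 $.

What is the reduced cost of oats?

At the optimum: land uses 88 of 88 (binding); seed budget uses 64 of 64 (binding); water uses 38 of 42 (slack = 4).
Since water is not tight, its dual is 0.
From A_Bᵀ y = c: 2·y_land + 5·y_seed budget = 17; 6·y_land + 3·y_seed budget = 15.
Solving: y_land = 1, y_seed budget = 3.
Reduced cost of oats: c₃ − yᵀa₃ = 1 − (1·2 + 3·2) = 1 − 8 = -7.

-7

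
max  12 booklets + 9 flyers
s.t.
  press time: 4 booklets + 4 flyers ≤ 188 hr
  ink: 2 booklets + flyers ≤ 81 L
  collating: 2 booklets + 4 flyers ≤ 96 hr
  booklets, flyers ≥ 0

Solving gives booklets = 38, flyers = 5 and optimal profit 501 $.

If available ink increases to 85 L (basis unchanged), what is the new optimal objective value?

521

At the optimum: press time uses 172 of 188 (slack = 16); ink uses 81 of 81 (binding); collating uses 96 of 96 (binding).
By complementary slackness, y = 0 for the non-binding constraint.
From A_Bᵀ y = c: 2·y_ink + 2·y_collating = 12; 1·y_ink + 4·y_collating = 9.
Solving: y_ink = 5, y_collating = 1.
Δz = y_ink·Δb = 5 × (4) = 20, so new z* = 501 + 20 = 521.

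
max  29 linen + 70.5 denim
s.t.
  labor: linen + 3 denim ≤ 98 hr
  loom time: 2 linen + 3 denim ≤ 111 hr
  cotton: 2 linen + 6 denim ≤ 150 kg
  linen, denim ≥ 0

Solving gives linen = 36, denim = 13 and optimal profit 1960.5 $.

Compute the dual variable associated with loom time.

5.5

At the optimum: labor uses 75 of 98 (slack = 23); loom time uses 111 of 111 (binding); cotton uses 150 of 150 (binding).
By complementary slackness, y = 0 for the non-binding constraint.
From A_Bᵀ y = c: 2·y_loom time + 2·y_cotton = 29; 3·y_loom time + 6·y_cotton = 70.5.
Solving: y_loom time = 5.5, y_cotton = 9.
Shadow price of loom time = 5.5.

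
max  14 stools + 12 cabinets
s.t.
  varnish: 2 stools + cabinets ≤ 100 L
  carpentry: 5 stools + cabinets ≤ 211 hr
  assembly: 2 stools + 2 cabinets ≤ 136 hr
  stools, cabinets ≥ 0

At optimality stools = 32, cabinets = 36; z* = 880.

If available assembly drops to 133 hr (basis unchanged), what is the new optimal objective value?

Check each constraint at x*: varnish 100/100 (tight); carpentry 196/211 (slack 15); assembly 136/136 (tight).
Slack constraints have shadow price 0 (complementary slackness).
Dual feasibility on the basic columns requires 2·y_varnish + 2·y_assembly = 14, 1·y_varnish + 2·y_assembly = 12.
→ y_varnish = 2 and y_assembly = 5.
Δz = y_assembly·Δb = 5 × (-3) = -15, so new z* = 880 − 15 = 865.

865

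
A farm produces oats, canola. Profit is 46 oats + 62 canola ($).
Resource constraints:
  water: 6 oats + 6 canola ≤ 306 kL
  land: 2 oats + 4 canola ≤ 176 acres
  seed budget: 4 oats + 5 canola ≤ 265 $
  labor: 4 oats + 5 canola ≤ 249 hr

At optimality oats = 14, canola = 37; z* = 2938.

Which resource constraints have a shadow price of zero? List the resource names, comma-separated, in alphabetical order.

water: 306/306 (binding)
land: 176/176 (binding)
seed budget: 241/265 (slack 24)
labor: 241/249 (slack 8)
By complementary slackness, a constraint with positive slack has shadow price 0 → labor, seed budget.

labor, seed budget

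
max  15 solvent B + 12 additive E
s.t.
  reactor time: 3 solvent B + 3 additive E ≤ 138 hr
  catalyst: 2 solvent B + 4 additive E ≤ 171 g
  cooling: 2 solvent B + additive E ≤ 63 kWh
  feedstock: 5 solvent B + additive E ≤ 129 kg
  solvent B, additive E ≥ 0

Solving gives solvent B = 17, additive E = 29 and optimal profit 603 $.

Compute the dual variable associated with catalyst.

0

At the optimum: reactor time uses 138 of 138 (binding); catalyst uses 150 of 171 (slack = 21); cooling uses 63 of 63 (binding); feedstock uses 114 of 129 (slack = 15).
Since catalyst, feedstock are not tight, their duals are 0.
Dual feasibility on the basic columns requires 3·y_reactor time + 2·y_cooling = 15, 3·y_reactor time + 1·y_cooling = 12.
Solving: y_reactor time = 3, y_cooling = 3.
Shadow price of catalyst = 0.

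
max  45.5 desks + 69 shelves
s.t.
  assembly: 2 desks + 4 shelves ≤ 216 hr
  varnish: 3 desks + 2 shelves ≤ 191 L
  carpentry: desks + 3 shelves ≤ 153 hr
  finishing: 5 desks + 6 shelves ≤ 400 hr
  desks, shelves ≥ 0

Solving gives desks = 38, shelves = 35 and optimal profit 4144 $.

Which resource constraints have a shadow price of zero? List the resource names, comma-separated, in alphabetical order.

assembly: 216/216 (binding)
varnish: 184/191 (slack 7)
carpentry: 143/153 (slack 10)
finishing: 400/400 (binding)
By complementary slackness, a constraint with positive slack has shadow price 0 → carpentry, varnish.

carpentry, varnish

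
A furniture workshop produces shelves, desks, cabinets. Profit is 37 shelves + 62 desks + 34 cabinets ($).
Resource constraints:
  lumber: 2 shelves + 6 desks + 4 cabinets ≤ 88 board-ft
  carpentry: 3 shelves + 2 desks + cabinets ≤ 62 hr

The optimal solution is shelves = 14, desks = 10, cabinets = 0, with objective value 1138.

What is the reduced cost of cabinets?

At the optimum: lumber uses 88 of 88 (binding); carpentry uses 62 of 62 (binding).
From A_Bᵀ y = c: 2·y_lumber + 3·y_carpentry = 37; 6·y_lumber + 2·y_carpentry = 62.
→ y_lumber = 8 and y_carpentry = 7.
Reduced cost of cabinets: c₃ − yᵀa₃ = 34 − (8·4 + 7·1) = 34 − 39 = -5.

-5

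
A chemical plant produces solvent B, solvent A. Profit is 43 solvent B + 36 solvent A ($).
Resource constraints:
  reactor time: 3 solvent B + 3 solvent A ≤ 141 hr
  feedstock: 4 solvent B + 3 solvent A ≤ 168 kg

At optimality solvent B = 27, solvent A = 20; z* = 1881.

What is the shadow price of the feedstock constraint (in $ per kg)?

7

At the optimum: reactor time uses 141 of 141 (binding); feedstock uses 168 of 168 (binding).
From A_Bᵀ y = c: 3·y_reactor time + 4·y_feedstock = 43; 3·y_reactor time + 3·y_feedstock = 36.
→ y_reactor time = 5 and y_feedstock = 7.
Shadow price of feedstock = 7.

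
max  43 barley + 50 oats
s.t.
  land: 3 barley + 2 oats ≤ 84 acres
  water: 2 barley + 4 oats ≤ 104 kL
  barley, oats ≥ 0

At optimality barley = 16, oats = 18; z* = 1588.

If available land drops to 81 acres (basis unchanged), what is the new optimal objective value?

At the optimum: land uses 84 of 84 (binding); water uses 104 of 104 (binding).
The binding rows give the dual system: 3·y_land + 2·y_water = 43 and 2·y_land + 4·y_water = 50.
Solving: y_land = 9, y_water = 8.
Δz = y_land·Δb = 9 × (-3) = -27, so new z* = 1588 − 27 = 1561.

1561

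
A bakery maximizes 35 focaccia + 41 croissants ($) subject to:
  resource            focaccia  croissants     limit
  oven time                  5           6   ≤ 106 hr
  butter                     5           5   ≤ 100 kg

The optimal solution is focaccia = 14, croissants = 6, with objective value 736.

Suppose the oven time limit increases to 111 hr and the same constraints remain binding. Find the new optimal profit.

At the optimum: oven time uses 106 of 106 (binding); butter uses 100 of 100 (binding).
Dual feasibility on the basic columns requires 5·y_oven time + 5·y_butter = 35, 6·y_oven time + 5·y_butter = 41.
Solving: y_oven time = 6, y_butter = 1.
Δz = y_oven time·Δb = 6 × (5) = 30, so new z* = 736 + 30 = 766.

766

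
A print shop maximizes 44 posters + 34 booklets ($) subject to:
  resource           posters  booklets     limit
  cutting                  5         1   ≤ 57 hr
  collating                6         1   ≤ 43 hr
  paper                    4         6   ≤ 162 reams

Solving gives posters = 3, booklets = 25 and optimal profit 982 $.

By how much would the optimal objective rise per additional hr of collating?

At the optimum: cutting uses 40 of 57 (slack = 17); collating uses 43 of 43 (binding); paper uses 162 of 162 (binding).
By complementary slackness, y = 0 for the non-binding constraint.
From A_Bᵀ y = c: 6·y_collating + 4·y_paper = 44; 1·y_collating + 6·y_paper = 34.
Solving: y_collating = 4, y_paper = 5.
Shadow price of collating = 4.

4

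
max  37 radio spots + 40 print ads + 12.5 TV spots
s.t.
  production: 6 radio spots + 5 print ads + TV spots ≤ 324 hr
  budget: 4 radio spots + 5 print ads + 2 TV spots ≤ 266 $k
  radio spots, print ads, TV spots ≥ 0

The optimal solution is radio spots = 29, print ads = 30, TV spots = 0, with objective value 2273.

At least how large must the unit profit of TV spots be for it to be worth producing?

Both production and budget are binding at x*.
The binding rows give the dual system: 6·y_production + 4·y_budget = 37 and 5·y_production + 5·y_budget = 40.
Solving: y_production = 2.5, y_budget = 5.5.
TV spots enters the basis when its profit ≥ yᵀa₃ = 2.5·1 + 5.5·2 = 13.5.

13.5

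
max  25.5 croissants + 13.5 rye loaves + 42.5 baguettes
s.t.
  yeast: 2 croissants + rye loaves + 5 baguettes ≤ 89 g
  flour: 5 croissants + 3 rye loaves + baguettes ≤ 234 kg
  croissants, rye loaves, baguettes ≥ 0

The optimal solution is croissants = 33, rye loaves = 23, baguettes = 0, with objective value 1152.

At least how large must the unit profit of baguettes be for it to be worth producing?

46.5

At the optimum: yeast uses 89 of 89 (binding); flour uses 234 of 234 (binding).
From A_Bᵀ y = c: 2·y_yeast + 5·y_flour = 25.5; 1·y_yeast + 3·y_flour = 13.5.
This yields shadow prices y_yeast = 9, y_flour = 1.5.
baguettes enters the basis when its profit ≥ yᵀa₃ = 9·5 + 1.5·1 = 46.5.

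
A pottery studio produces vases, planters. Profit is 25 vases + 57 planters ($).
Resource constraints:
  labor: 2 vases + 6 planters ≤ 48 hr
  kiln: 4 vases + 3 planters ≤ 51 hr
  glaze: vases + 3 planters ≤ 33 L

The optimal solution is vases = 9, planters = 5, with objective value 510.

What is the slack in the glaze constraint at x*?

9

glaze used = 1·9 + 3·5 = 24; slack = 33 − 24 = 9.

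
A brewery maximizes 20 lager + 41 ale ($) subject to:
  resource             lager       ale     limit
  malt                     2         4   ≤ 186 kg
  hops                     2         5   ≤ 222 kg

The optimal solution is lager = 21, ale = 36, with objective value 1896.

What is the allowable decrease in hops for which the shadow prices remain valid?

36

Binding constraints: malt, hops. The basis is B = [[2,4],[2,5]] with det 2.
Per unit decrease in hops, x* moves by d = (2, -1).
The basis stays optimal until ale reaches 0; allowable decrease = 36 kg.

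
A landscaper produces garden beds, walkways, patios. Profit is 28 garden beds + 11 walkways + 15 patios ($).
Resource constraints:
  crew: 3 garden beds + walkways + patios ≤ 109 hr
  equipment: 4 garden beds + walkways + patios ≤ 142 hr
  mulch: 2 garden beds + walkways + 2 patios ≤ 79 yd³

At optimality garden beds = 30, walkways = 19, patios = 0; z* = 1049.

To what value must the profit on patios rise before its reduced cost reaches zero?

16

At the optimum: crew uses 109 of 109 (binding); equipment uses 139 of 142 (slack = 3); mulch uses 79 of 79 (binding).
Since equipment is not tight, its dual is 0.
Dual feasibility on the basic columns requires 3·y_crew + 2·y_mulch = 28, 1·y_crew + 1·y_mulch = 11.
This yields shadow prices y_crew = 6, y_mulch = 5.
patios enters the basis when its profit ≥ yᵀa₃ = 6·1 + 5·2 = 16.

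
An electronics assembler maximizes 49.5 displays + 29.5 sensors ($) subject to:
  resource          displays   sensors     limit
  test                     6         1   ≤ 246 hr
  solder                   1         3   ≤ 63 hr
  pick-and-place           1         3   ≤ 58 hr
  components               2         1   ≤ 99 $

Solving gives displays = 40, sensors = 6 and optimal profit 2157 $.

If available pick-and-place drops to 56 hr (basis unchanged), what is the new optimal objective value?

2142

Check each constraint at x*: test 246/246 (tight); solder 58/63 (slack 5); pick-and-place 58/58 (tight); components 86/99 (slack 13).
By complementary slackness, y = 0 for the non-binding constraints.
From A_Bᵀ y = c: 6·y_test + 1·y_pick-and-place = 49.5; 1·y_test + 3·y_pick-and-place = 29.5.
This yields shadow prices y_test = 7, y_pick-and-place = 7.5.
Δz = y_pick-and-place·Δb = 7.5 × (-2) = -15, so new z* = 2157 − 15 = 2142.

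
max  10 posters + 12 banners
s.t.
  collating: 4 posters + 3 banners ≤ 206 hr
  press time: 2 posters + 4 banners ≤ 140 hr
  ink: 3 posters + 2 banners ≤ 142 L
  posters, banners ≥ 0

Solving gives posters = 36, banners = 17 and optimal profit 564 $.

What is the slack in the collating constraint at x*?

11

collating used = 4·36 + 3·17 = 195; slack = 206 − 195 = 11.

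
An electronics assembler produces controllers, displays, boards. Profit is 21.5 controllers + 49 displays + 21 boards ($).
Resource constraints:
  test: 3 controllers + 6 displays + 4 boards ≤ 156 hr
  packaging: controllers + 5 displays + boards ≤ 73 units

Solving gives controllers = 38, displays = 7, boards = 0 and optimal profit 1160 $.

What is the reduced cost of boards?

-7

Check each constraint at x*: test 156/156 (tight); packaging 73/73 (tight).
Dual feasibility on the basic columns requires 3·y_test + 1·y_packaging = 21.5, 6·y_test + 5·y_packaging = 49.
Solving: y_test = 6.5, y_packaging = 2.
Reduced cost of boards: c₃ − yᵀa₃ = 21 − (6.5·4 + 2·1) = 21 − 28 = -7.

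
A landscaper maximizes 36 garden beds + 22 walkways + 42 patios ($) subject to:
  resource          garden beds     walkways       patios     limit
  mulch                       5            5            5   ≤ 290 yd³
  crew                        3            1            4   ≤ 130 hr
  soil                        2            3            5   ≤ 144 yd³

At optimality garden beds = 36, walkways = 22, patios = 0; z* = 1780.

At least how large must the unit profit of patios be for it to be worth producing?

Binding: mulch and crew. Non-binding: soil (6 unused).
Slack constraints have shadow price 0 (complementary slackness).
From A_Bᵀ y = c: 5·y_mulch + 3·y_crew = 36; 5·y_mulch + 1·y_crew = 22.
This yields shadow prices y_mulch = 3, y_crew = 7.
patios enters the basis when its profit ≥ yᵀa₃ = 3·5 + 7·4 = 43.

43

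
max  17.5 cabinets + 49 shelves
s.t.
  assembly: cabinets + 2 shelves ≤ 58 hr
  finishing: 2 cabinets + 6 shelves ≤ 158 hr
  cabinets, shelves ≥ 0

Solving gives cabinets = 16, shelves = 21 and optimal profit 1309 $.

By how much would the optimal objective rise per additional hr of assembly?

3.5

Both assembly and finishing are binding at x*.
The binding rows give the dual system: 1·y_assembly + 2·y_finishing = 17.5 and 2·y_assembly + 6·y_finishing = 49.
This yields shadow prices y_assembly = 3.5, y_finishing = 7.
Shadow price of assembly = 3.5.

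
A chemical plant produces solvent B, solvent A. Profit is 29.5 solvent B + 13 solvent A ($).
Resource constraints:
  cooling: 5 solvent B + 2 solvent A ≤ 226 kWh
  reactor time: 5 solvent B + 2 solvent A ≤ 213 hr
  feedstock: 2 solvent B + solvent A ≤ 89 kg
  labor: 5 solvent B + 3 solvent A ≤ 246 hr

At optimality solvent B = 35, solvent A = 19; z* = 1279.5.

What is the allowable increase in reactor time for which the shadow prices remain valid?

9.5

Binding constraints: reactor time, feedstock. The basis is B = [[5,2],[2,1]] with det 1.
Per unit increase in reactor time, x* moves by d = (1, -2).
The basis stays optimal until solvent A reaches 0; allowable increase = 9.5 hr.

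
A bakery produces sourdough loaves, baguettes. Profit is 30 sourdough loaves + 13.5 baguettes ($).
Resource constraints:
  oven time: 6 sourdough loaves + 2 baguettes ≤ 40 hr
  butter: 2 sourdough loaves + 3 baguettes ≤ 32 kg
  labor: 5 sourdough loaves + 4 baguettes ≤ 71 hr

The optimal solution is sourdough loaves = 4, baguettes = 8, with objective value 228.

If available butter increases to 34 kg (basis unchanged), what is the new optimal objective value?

At the optimum: oven time uses 40 of 40 (binding); butter uses 32 of 32 (binding); labor uses 52 of 71 (slack = 19).
Slack constraints have shadow price 0 (complementary slackness).
Dual feasibility on the basic columns requires 6·y_oven time + 2·y_butter = 30, 2·y_oven time + 3·y_butter = 13.5.
Solving: y_oven time = 4.5, y_butter = 1.5.
Δz = y_butter·Δb = 1.5 × (2) = 3, so new z* = 228 + 3 = 231.

231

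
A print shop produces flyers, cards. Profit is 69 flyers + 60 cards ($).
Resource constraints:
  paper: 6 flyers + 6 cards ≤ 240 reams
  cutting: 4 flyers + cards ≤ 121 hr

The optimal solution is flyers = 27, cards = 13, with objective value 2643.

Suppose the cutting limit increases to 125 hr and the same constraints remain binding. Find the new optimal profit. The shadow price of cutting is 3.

Δb = 4, so new z* = 2643 + (3)·(4) = 2643 + 12 = 2655.

2655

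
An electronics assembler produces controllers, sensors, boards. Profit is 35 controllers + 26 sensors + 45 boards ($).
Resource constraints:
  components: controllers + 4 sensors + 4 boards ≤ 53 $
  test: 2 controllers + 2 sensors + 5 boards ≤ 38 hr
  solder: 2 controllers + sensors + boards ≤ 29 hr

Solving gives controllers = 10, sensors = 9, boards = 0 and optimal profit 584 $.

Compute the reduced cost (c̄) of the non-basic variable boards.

-6.5

At the optimum: components uses 46 of 53 (slack = 7); test uses 38 of 38 (binding); solder uses 29 of 29 (binding).
By complementary slackness, y = 0 for the non-binding constraint.
Dual feasibility on the basic columns requires 2·y_test + 2·y_solder = 35, 2·y_test + 1·y_solder = 26.
→ y_test = 8.5 and y_solder = 9.
Reduced cost of boards: c₃ − yᵀa₃ = 45 − (8.5·5 + 9·1) = 45 − 51.5 = -6.5.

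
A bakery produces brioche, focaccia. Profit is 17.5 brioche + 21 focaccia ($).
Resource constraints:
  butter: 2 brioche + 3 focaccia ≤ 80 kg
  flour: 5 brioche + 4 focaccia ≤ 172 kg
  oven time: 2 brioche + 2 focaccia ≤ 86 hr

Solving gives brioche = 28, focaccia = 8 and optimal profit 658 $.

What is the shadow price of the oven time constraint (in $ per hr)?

Check each constraint at x*: butter 80/80 (tight); flour 172/172 (tight); oven time 72/86 (slack 14).
Slack constraints have shadow price 0 (complementary slackness).
Dual feasibility on the basic columns requires 2·y_butter + 5·y_flour = 17.5, 3·y_butter + 4·y_flour = 21.
→ y_butter = 5 and y_flour = 1.5.
Shadow price of oven time = 0.

0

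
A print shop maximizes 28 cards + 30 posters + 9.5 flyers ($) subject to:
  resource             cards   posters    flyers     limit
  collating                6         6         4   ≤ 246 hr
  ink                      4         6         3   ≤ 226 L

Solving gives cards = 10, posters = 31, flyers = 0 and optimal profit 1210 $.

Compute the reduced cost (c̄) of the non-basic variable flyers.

Check each constraint at x*: collating 246/246 (tight); ink 226/226 (tight).
Dual feasibility on the basic columns requires 6·y_collating + 4·y_ink = 28, 6·y_collating + 6·y_ink = 30.
→ y_collating = 4 and y_ink = 1.
Reduced cost of flyers: c₃ − yᵀa₃ = 9.5 − (4·4 + 1·3) = 9.5 − 19 = -9.5.

-9.5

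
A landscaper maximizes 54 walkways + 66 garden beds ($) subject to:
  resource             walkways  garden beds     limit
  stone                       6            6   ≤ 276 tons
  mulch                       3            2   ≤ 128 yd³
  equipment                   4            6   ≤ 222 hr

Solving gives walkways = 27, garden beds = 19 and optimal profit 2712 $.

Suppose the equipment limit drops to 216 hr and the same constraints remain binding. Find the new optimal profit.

2676

At the optimum: stone uses 276 of 276 (binding); mulch uses 119 of 128 (slack = 9); equipment uses 222 of 222 (binding).
Since mulch is not tight, its dual is 0.
From A_Bᵀ y = c: 6·y_stone + 4·y_equipment = 54; 6·y_stone + 6·y_equipment = 66.
This yields shadow prices y_stone = 5, y_equipment = 6.
Δz = y_equipment·Δb = 6 × (-6) = -36, so new z* = 2712 − 36 = 2676.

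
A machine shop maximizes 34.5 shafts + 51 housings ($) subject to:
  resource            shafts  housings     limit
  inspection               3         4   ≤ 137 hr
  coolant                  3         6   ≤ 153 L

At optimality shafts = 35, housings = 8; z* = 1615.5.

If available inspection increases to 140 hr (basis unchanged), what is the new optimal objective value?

At the optimum: inspection uses 137 of 137 (binding); coolant uses 153 of 153 (binding).
From A_Bᵀ y = c: 3·y_inspection + 3·y_coolant = 34.5; 4·y_inspection + 6·y_coolant = 51.
→ y_inspection = 9 and y_coolant = 2.5.
Δz = y_inspection·Δb = 9 × (3) = 27, so new z* = 1615.5 + 27 = 1642.5.

1642.5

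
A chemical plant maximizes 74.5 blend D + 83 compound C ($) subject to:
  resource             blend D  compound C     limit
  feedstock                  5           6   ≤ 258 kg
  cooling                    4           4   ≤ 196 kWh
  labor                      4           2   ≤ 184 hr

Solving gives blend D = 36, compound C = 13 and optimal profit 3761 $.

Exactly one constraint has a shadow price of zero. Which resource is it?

labor

feedstock: 258/258 (binding)
cooling: 196/196 (binding)
labor: 170/184 (slack 14)
By complementary slackness, a constraint with positive slack has shadow price 0 → labor.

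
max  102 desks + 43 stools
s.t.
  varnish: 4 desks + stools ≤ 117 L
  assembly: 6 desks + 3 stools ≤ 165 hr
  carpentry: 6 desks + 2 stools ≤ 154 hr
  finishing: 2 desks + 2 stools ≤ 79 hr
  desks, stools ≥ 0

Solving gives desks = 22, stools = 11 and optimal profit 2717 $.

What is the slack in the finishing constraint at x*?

13

finishing used = 2·22 + 2·11 = 66; slack = 79 − 66 = 13.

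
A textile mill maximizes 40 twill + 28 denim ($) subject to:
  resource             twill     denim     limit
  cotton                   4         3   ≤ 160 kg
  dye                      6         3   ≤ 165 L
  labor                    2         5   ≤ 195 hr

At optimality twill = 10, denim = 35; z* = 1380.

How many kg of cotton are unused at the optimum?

15

cotton used = 4·10 + 3·35 = 145; slack = 160 − 145 = 15.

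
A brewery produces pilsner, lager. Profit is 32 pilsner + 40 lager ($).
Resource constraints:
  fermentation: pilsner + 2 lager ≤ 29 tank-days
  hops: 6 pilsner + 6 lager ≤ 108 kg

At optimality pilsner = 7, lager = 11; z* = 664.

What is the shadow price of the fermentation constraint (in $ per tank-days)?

Check each constraint at x*: fermentation 29/29 (tight); hops 108/108 (tight).
Dual feasibility on the basic columns requires 1·y_fermentation + 6·y_hops = 32, 2·y_fermentation + 6·y_hops = 40.
Solving: y_fermentation = 8, y_hops = 4.
Shadow price of fermentation = 8.

8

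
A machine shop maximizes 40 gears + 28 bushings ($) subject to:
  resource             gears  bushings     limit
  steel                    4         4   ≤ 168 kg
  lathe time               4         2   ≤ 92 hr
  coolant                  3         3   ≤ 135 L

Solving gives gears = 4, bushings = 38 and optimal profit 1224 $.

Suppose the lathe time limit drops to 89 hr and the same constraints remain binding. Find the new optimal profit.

1206

Check each constraint at x*: steel 168/168 (tight); lathe time 92/92 (tight); coolant 126/135 (slack 9).
By complementary slackness, y = 0 for the non-binding constraint.
The binding rows give the dual system: 4·y_steel + 4·y_lathe time = 40 and 4·y_steel + 2·y_lathe time = 28.
→ y_steel = 4 and y_lathe time = 6.
Δz = y_lathe time·Δb = 6 × (-3) = -18, so new z* = 1224 − 18 = 1206.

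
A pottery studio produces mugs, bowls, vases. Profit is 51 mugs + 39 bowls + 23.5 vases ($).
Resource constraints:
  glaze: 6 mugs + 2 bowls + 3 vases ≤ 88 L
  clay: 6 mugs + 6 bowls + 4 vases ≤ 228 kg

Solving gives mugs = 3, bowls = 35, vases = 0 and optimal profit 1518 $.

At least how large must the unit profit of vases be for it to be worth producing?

31

At the optimum: glaze uses 88 of 88 (binding); clay uses 228 of 228 (binding).
The binding rows give the dual system: 6·y_glaze + 6·y_clay = 51 and 2·y_glaze + 6·y_clay = 39.
This yields shadow prices y_glaze = 3, y_clay = 5.5.
vases enters the basis when its profit ≥ yᵀa₃ = 3·3 + 5.5·4 = 31.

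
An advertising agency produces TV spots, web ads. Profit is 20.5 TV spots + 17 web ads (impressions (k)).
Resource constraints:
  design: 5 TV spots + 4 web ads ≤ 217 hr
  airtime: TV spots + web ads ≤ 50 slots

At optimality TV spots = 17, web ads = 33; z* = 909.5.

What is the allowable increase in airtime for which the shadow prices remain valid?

4.25

Binding constraints: design, airtime. The basis is B = [[5,4],[1,1]] with det 1.
Per unit increase in airtime, x* moves by d = (-4, 5).
The basis stays optimal until TV spots reaches 0; allowable increase = 4.25 slots.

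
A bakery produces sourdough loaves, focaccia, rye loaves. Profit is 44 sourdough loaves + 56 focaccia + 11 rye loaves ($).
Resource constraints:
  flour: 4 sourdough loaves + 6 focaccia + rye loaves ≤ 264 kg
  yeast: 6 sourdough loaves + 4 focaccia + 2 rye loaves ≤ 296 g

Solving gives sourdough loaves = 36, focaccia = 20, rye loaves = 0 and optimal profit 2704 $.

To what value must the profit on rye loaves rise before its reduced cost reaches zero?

At the optimum: flour uses 264 of 264 (binding); yeast uses 296 of 296 (binding).
Dual feasibility on the basic columns requires 4·y_flour + 6·y_yeast = 44, 6·y_flour + 4·y_yeast = 56.
This yields shadow prices y_flour = 8, y_yeast = 2.
rye loaves enters the basis when its profit ≥ yᵀa₃ = 8·1 + 2·2 = 12.

12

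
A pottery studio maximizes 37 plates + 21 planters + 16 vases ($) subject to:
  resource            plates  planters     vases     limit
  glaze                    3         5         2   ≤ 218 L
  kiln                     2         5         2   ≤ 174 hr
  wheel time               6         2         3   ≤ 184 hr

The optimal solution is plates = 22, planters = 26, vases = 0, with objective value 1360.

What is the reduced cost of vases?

Binding: kiln and wheel time. Non-binding: glaze (22 unused).
Since glaze is not tight, its dual is 0.
Dual feasibility on the basic columns requires 2·y_kiln + 6·y_wheel time = 37, 5·y_kiln + 2·y_wheel time = 21.
→ y_kiln = 2 and y_wheel time = 5.5.
Reduced cost of vases: c₃ − yᵀa₃ = 16 − (2·2 + 5.5·3) = 16 − 20.5 = -4.5.

-4.5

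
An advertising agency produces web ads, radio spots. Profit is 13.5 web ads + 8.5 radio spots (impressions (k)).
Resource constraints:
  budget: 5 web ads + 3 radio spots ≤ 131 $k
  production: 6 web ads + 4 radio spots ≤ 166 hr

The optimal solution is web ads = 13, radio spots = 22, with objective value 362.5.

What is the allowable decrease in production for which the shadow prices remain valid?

Binding constraints: budget, production. The basis is B = [[5,3],[6,4]] with det 2.
Per unit decrease in production, x* moves by d = (1.5, -2.5).
The basis stays optimal until radio spots reaches 0; allowable decrease = 8.8 hr.

8.8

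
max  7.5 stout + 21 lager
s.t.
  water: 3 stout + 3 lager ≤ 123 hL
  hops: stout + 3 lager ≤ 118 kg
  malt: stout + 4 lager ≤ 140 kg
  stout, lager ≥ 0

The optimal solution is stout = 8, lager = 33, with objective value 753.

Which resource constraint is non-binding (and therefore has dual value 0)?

water: 123/123 (binding)
hops: 107/118 (slack 11)
malt: 140/140 (binding)
By complementary slackness, a constraint with positive slack has shadow price 0 → hops.

hops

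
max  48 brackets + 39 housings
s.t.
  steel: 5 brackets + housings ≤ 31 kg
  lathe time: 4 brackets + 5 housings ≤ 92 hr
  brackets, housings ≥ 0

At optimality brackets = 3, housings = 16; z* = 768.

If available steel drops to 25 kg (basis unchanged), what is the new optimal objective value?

744

Check each constraint at x*: steel 31/31 (tight); lathe time 92/92 (tight).
Dual feasibility on the basic columns requires 5·y_steel + 4·y_lathe time = 48, 1·y_steel + 5·y_lathe time = 39.
This yields shadow prices y_steel = 4, y_lathe time = 7.
Δz = y_steel·Δb = 4 × (-6) = -24, so new z* = 768 − 24 = 744.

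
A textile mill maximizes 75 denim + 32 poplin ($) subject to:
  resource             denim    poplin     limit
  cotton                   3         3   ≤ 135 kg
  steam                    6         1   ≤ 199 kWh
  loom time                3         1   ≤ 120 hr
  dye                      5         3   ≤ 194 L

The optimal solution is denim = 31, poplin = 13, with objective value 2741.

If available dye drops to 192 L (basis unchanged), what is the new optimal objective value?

Check each constraint at x*: cotton 132/135 (slack 3); steam 199/199 (tight); loom time 106/120 (slack 14); dye 194/194 (tight).
Since cotton, loom time are not tight, their duals are 0.
Dual feasibility on the basic columns requires 6·y_steam + 5·y_dye = 75, 1·y_steam + 3·y_dye = 32.
This yields shadow prices y_steam = 5, y_dye = 9.
Δz = y_dye·Δb = 9 × (-2) = -18, so new z* = 2741 − 18 = 2723.

2723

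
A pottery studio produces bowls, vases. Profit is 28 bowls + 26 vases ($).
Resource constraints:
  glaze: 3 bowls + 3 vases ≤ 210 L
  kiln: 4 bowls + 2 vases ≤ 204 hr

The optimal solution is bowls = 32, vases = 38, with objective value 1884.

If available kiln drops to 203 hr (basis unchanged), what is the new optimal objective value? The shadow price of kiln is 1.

1883

Δb = -1, so new z* = 1884 + (1)·(-1) = 1884 − 1 = 1883.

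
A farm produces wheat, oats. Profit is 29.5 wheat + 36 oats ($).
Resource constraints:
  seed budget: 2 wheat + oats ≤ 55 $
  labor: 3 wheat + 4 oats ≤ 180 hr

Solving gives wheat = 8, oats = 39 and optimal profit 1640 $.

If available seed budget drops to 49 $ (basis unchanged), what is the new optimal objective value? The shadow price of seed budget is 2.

1628

Δb = -6, so new z* = 1640 + (2)·(-6) = 1640 − 12 = 1628.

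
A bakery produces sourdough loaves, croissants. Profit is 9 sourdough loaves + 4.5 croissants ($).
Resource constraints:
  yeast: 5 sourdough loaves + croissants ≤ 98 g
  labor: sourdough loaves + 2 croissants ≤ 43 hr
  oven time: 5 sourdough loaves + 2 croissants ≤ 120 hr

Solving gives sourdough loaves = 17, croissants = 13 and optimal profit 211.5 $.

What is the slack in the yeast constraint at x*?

0

yeast used = 5·17 + 1·13 = 98; slack = 98 − 98 = 0.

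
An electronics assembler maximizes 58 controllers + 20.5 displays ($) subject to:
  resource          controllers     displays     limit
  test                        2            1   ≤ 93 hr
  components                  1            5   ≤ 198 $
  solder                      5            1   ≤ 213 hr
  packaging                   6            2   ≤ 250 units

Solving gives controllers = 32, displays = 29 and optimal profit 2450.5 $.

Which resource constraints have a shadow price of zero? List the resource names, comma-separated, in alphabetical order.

components, solder

test: 93/93 (binding)
components: 177/198 (slack 21)
solder: 189/213 (slack 24)
packaging: 250/250 (binding)
By complementary slackness, a constraint with positive slack has shadow price 0 → components, solder.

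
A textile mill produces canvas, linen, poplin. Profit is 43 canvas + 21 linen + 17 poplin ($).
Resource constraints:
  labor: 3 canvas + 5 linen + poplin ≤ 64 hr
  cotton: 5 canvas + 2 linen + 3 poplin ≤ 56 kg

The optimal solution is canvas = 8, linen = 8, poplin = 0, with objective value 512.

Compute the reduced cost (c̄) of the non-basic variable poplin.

-8

Both labor and cotton are binding at x*.
The binding rows give the dual system: 3·y_labor + 5·y_cotton = 43 and 5·y_labor + 2·y_cotton = 21.
This yields shadow prices y_labor = 1, y_cotton = 8.
Reduced cost of poplin: c₃ − yᵀa₃ = 17 − (1·1 + 8·3) = 17 − 25 = -8.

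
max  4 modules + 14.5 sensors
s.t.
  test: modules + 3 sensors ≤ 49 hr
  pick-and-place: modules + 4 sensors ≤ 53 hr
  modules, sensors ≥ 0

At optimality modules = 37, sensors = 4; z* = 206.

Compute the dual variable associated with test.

1.5

Check each constraint at x*: test 49/49 (tight); pick-and-place 53/53 (tight).
The binding rows give the dual system: 1·y_test + 1·y_pick-and-place = 4 and 3·y_test + 4·y_pick-and-place = 14.5.
Solving: y_test = 1.5, y_pick-and-place = 2.5.
Shadow price of test = 1.5.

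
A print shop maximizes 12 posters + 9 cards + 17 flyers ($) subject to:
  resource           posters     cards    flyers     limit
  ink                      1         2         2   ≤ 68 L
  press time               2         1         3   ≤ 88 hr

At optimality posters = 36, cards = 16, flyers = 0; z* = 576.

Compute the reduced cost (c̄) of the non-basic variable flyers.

-2

At the optimum: ink uses 68 of 68 (binding); press time uses 88 of 88 (binding).
The binding rows give the dual system: 1·y_ink + 2·y_press time = 12 and 2·y_ink + 1·y_press time = 9.
This yields shadow prices y_ink = 2, y_press time = 5.
Reduced cost of flyers: c₃ − yᵀa₃ = 17 − (2·2 + 5·3) = 17 − 19 = -2.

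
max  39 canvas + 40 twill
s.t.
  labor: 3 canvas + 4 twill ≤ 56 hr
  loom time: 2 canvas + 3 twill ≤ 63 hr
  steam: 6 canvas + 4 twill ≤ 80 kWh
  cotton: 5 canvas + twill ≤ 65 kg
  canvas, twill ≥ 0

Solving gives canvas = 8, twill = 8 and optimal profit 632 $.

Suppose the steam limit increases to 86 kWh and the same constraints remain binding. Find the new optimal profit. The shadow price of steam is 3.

Δb = 6, so new z* = 632 + (3)·(6) = 632 + 18 = 650.

650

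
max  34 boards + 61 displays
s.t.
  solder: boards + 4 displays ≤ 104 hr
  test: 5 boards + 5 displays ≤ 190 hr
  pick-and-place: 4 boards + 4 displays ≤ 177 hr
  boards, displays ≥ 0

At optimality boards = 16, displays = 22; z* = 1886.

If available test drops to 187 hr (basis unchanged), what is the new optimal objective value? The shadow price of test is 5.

Δb = -3, so new z* = 1886 + (5)·(-3) = 1886 − 15 = 1871.

1871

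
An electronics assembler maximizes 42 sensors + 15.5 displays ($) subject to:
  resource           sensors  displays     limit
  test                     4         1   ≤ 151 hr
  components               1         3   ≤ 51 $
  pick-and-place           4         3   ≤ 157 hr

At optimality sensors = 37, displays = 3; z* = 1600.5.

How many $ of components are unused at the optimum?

components used = 1·37 + 3·3 = 46; slack = 51 − 46 = 5.

5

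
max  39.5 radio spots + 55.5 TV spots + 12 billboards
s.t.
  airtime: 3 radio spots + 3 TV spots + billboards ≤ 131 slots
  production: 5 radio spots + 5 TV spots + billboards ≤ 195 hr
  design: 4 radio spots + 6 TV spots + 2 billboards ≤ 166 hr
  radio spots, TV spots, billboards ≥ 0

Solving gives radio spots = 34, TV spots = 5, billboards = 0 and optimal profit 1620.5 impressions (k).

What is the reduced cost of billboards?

-5.5

Binding: production and design. Non-binding: airtime (14 unused).
By complementary slackness, y = 0 for the non-binding constraint.
Dual feasibility on the basic columns requires 5·y_production + 4·y_design = 39.5, 5·y_production + 6·y_design = 55.5.
→ y_production = 1.5 and y_design = 8.
Reduced cost of billboards: c₃ − yᵀa₃ = 12 − (1.5·1 + 8·2) = 12 − 17.5 = -5.5.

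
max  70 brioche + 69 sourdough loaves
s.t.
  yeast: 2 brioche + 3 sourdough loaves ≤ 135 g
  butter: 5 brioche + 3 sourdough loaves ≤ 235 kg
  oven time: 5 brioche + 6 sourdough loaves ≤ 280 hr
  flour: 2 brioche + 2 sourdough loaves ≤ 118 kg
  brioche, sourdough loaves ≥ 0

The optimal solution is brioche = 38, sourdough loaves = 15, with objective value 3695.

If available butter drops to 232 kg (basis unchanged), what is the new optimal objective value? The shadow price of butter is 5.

3680

Δb = -3, so new z* = 3695 + (5)·(-3) = 3695 − 15 = 3680.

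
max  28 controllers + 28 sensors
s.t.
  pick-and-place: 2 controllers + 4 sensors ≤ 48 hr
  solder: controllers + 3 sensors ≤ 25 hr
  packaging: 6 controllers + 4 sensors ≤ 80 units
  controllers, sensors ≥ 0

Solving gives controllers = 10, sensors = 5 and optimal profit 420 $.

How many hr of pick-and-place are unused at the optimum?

8

pick-and-place used = 2·10 + 4·5 = 40; slack = 48 − 40 = 8.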